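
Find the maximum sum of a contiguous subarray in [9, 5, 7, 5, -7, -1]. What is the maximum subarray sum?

Using Kadane's algorithm on [9, 5, 7, 5, -7, -1]:

Scanning through the array:
Position 1 (value 5): max_ending_here = 14, max_so_far = 14
Position 2 (value 7): max_ending_here = 21, max_so_far = 21
Position 3 (value 5): max_ending_here = 26, max_so_far = 26
Position 4 (value -7): max_ending_here = 19, max_so_far = 26
Position 5 (value -1): max_ending_here = 18, max_so_far = 26

Maximum subarray: [9, 5, 7, 5]
Maximum sum: 26

The maximum subarray is [9, 5, 7, 5] with sum 26. This subarray runs from index 0 to index 3.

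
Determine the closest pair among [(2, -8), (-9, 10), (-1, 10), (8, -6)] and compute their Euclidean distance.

Computing all pairwise distances among 4 points:

d((2, -8), (-9, 10)) = 21.095
d((2, -8), (-1, 10)) = 18.2483
d((2, -8), (8, -6)) = 6.3246 <-- minimum
d((-9, 10), (-1, 10)) = 8.0
d((-9, 10), (8, -6)) = 23.3452
d((-1, 10), (8, -6)) = 18.3576

Closest pair: (2, -8) and (8, -6) with distance 6.3246

The closest pair is (2, -8) and (8, -6) with Euclidean distance 6.3246. For 4 points, brute-force pairwise comparison is shown above. For large n, the divide-and-conquer algorithm (sort by x, recurse on halves, check the dividing strip) achieves O(n log n).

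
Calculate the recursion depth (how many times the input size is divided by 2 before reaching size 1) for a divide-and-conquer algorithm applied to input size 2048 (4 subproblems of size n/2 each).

For divide and conquer with division factor 2:

Problem sizes at each level:
Level 0: 2048
Level 1: 1024
Level 2: 512
Level 3: 256
Level 4: 128
Level 5: 64
Level 6: 32
Level 7: 16
Level 8: 8
Level 9: 4
Level 10: 2
Level 11: 1

The root is level 0 and the size-1 base case is level 11 (the tree spans levels 0 through 11, i.e. 12 levels counting the root), so the depth is the number of divisions: log_2(2048) = 11

The recursion tree depth is log_2(2048) = 11. At each level, the problem size is divided by 2, so it takes 11 divisions to reduce to a base case of size 1. The algorithm makes 4 recursive calls at each level.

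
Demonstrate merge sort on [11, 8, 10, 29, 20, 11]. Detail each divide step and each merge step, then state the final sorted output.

Merge sort trace:

Split: [11, 8, 10, 29, 20, 11] -> [11, 8, 10] and [29, 20, 11]
  Split: [11, 8, 10] -> [11] and [8, 10]
    Split: [8, 10] -> [8] and [10]
    Merge: [8] + [10] -> [8, 10]
  Merge: [11] + [8, 10] -> [8, 10, 11]
  Split: [29, 20, 11] -> [29] and [20, 11]
    Split: [20, 11] -> [20] and [11]
    Merge: [20] + [11] -> [11, 20]
  Merge: [29] + [11, 20] -> [11, 20, 29]
Merge: [8, 10, 11] + [11, 20, 29] -> [8, 10, 11, 11, 20, 29]

Final sorted array: [8, 10, 11, 11, 20, 29]

The merge sort proceeds by recursively splitting the array and merging sorted halves.
After all merges, the sorted array is [8, 10, 11, 11, 20, 29].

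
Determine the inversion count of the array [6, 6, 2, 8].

Finding inversions in [6, 6, 2, 8]:

(0, 2): arr[0]=6 > arr[2]=2
(1, 2): arr[1]=6 > arr[2]=2

Total inversions: 2

The array has 2 inversion(s): (0,2), (1,2). Each pair (i,j) satisfies i < j and arr[i] > arr[j].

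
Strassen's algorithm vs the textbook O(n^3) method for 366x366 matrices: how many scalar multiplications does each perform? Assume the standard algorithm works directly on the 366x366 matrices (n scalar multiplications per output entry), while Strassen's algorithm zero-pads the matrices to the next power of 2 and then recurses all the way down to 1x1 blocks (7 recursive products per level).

Matrix multiplication for 366x366 matrices:

Strassen's algorithm requires power-of-2 dimensions. Pad 366x366 to 512x512 (next power of 2).

Standard algorithm: 366^3 = 49027896 multiplications
Strassen's algorithm: 7^(log2(512)) = 7^9 = 40353607 multiplications
Savings: 49027896 - 40353607 = 8674289 multiplications

Standard: 49027896 multiplications (366^3). Strassen: 40353607 multiplications (7^9, after padding to 512x512). Strassen reduces 8 recursive multiplications to 7 at each level.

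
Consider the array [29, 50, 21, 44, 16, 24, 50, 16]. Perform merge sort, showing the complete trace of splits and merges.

Merge sort trace:

Split: [29, 50, 21, 44, 16, 24, 50, 16] -> [29, 50, 21, 44] and [16, 24, 50, 16]
  Split: [29, 50, 21, 44] -> [29, 50] and [21, 44]
    Split: [29, 50] -> [29] and [50]
    Merge: [29] + [50] -> [29, 50]
    Split: [21, 44] -> [21] and [44]
    Merge: [21] + [44] -> [21, 44]
  Merge: [29, 50] + [21, 44] -> [21, 29, 44, 50]
  Split: [16, 24, 50, 16] -> [16, 24] and [50, 16]
    Split: [16, 24] -> [16] and [24]
    Merge: [16] + [24] -> [16, 24]
    Split: [50, 16] -> [50] and [16]
    Merge: [50] + [16] -> [16, 50]
  Merge: [16, 24] + [16, 50] -> [16, 16, 24, 50]
Merge: [21, 29, 44, 50] + [16, 16, 24, 50] -> [16, 16, 21, 24, 29, 44, 50, 50]

Final sorted array: [16, 16, 21, 24, 29, 44, 50, 50]

The merge sort proceeds by recursively splitting the array and merging sorted halves.
After all merges, the sorted array is [16, 16, 21, 24, 29, 44, 50, 50].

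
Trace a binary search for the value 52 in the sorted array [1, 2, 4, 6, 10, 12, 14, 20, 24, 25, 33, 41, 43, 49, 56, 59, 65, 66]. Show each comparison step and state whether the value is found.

Binary search for 52 in [1, 2, 4, 6, 10, 12, 14, 20, 24, 25, 33, 41, 43, 49, 56, 59, 65, 66]:

lo=0, hi=17, mid=8, arr[mid]=24 -> 24 < 52, search right half
lo=9, hi=17, mid=13, arr[mid]=49 -> 49 < 52, search right half
lo=14, hi=17, mid=15, arr[mid]=59 -> 59 > 52, search left half
lo=14, hi=14, mid=14, arr[mid]=56 -> 56 > 52, search left half
lo=14 > hi=13, target 52 not found

Binary search determines that 52 is not in the array after 4 comparisons. The search space was exhausted without finding the target.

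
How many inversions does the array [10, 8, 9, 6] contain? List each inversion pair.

Finding inversions in [10, 8, 9, 6]:

(0, 1): arr[0]=10 > arr[1]=8
(0, 2): arr[0]=10 > arr[2]=9
(0, 3): arr[0]=10 > arr[3]=6
(1, 3): arr[1]=8 > arr[3]=6
(2, 3): arr[2]=9 > arr[3]=6

Total inversions: 5

The array has 5 inversion(s): (0,1), (0,2), (0,3), (1,3), (2,3). Each pair (i,j) satisfies i < j and arr[i] > arr[j].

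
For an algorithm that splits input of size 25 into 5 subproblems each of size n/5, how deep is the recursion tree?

For divide and conquer with division factor 5:

Problem sizes at each level:
Level 0: 25
Level 1: 5
Level 2: 1

The root is level 0 and the size-1 base case is level 2 (the tree spans levels 0 through 2, i.e. 3 levels counting the root), so the depth is the number of divisions: log_5(25) = 2

The recursion tree depth is log_5(25) = 2. At each level, the problem size is divided by 5, so it takes 2 divisions to reduce to a base case of size 1. The algorithm makes 5 recursive calls at each level.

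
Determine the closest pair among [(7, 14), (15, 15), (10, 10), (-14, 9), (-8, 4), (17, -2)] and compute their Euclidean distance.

Computing all pairwise distances among 6 points:

d((7, 14), (15, 15)) = 8.0623
d((7, 14), (10, 10)) = 5.0 <-- minimum
d((7, 14), (-14, 9)) = 21.587
d((7, 14), (-8, 4)) = 18.0278
d((7, 14), (17, -2)) = 18.868
d((15, 15), (10, 10)) = 7.0711
d((15, 15), (-14, 9)) = 29.6142
d((15, 15), (-8, 4)) = 25.4951
d((15, 15), (17, -2)) = 17.1172
d((10, 10), (-14, 9)) = 24.0208
d((10, 10), (-8, 4)) = 18.9737
d((10, 10), (17, -2)) = 13.8924
d((-14, 9), (-8, 4)) = 7.8102
d((-14, 9), (17, -2)) = 32.8938
d((-8, 4), (17, -2)) = 25.7099

Closest pair: (7, 14) and (10, 10) with distance 5.0

The closest pair is (7, 14) and (10, 10) with Euclidean distance 5.0. For 6 points, brute-force pairwise comparison is shown above. For large n, the divide-and-conquer algorithm (sort by x, recurse on halves, check the dividing strip) achieves O(n log n).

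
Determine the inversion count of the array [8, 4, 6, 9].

Finding inversions in [8, 4, 6, 9]:

(0, 1): arr[0]=8 > arr[1]=4
(0, 2): arr[0]=8 > arr[2]=6

Total inversions: 2

The array has 2 inversion(s): (0,1), (0,2). Each pair (i,j) satisfies i < j and arr[i] > arr[j].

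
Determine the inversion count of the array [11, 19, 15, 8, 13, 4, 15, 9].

Finding inversions in [11, 19, 15, 8, 13, 4, 15, 9]:

(0, 3): arr[0]=11 > arr[3]=8
(0, 5): arr[0]=11 > arr[5]=4
(0, 7): arr[0]=11 > arr[7]=9
(1, 2): arr[1]=19 > arr[2]=15
(1, 3): arr[1]=19 > arr[3]=8
(1, 4): arr[1]=19 > arr[4]=13
(1, 5): arr[1]=19 > arr[5]=4
(1, 6): arr[1]=19 > arr[6]=15
(1, 7): arr[1]=19 > arr[7]=9
(2, 3): arr[2]=15 > arr[3]=8
(2, 4): arr[2]=15 > arr[4]=13
(2, 5): arr[2]=15 > arr[5]=4
(2, 7): arr[2]=15 > arr[7]=9
(3, 5): arr[3]=8 > arr[5]=4
(4, 5): arr[4]=13 > arr[5]=4
(4, 7): arr[4]=13 > arr[7]=9
(6, 7): arr[6]=15 > arr[7]=9

Total inversions: 17

The array has 17 inversion(s): (0,3), (0,5), (0,7), (1,2), (1,3), (1,4), (1,5), (1,6), (1,7), (2,3), (2,4), (2,5), (2,7), (3,5), (4,5), (4,7), (6,7). Each pair (i,j) satisfies i < j and arr[i] > arr[j].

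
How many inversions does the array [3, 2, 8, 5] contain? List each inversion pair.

Finding inversions in [3, 2, 8, 5]:

(0, 1): arr[0]=3 > arr[1]=2
(2, 3): arr[2]=8 > arr[3]=5

Total inversions: 2

The array has 2 inversion(s): (0,1), (2,3). Each pair (i,j) satisfies i < j and arr[i] > arr[j].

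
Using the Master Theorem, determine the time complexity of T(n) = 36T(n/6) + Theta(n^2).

Master Theorem for T(n) = 36T(n/6) + O(n^2):

a = 36, b = 6, c = 2
log_b(a) = log_6(36) = 2.0000

Case 2: c = 2 = log_6(36) = 2.0000
T(n) = O(n^2 log n) = O(n^2 log n)

For T(n) = 36T(n/6) + O(n^2): log_6(36) = 2.0000. This is Case 2 of the Master Theorem (c = log_b(a), equal work at all levels), giving O(n^2 log n).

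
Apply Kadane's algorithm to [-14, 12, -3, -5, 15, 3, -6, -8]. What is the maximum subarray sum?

Using Kadane's algorithm on [-14, 12, -3, -5, 15, 3, -6, -8]:

Scanning through the array:
Position 1 (value 12): max_ending_here = 12, max_so_far = 12
Position 2 (value -3): max_ending_here = 9, max_so_far = 12
Position 3 (value -5): max_ending_here = 4, max_so_far = 12
Position 4 (value 15): max_ending_here = 19, max_so_far = 19
Position 5 (value 3): max_ending_here = 22, max_so_far = 22
Position 6 (value -6): max_ending_here = 16, max_so_far = 22
Position 7 (value -8): max_ending_here = 8, max_so_far = 22

Maximum subarray: [12, -3, -5, 15, 3]
Maximum sum: 22

The maximum subarray is [12, -3, -5, 15, 3] with sum 22. This subarray runs from index 1 to index 5.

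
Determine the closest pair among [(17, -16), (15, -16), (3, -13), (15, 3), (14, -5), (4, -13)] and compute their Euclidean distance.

Computing all pairwise distances among 6 points:

d((17, -16), (15, -16)) = 2.0
d((17, -16), (3, -13)) = 14.3178
d((17, -16), (15, 3)) = 19.105
d((17, -16), (14, -5)) = 11.4018
d((17, -16), (4, -13)) = 13.3417
d((15, -16), (3, -13)) = 12.3693
d((15, -16), (15, 3)) = 19.0
d((15, -16), (14, -5)) = 11.0454
d((15, -16), (4, -13)) = 11.4018
d((3, -13), (15, 3)) = 20.0
d((3, -13), (14, -5)) = 13.6015
d((3, -13), (4, -13)) = 1.0 <-- minimum
d((15, 3), (14, -5)) = 8.0623
d((15, 3), (4, -13)) = 19.4165
d((14, -5), (4, -13)) = 12.8062

Closest pair: (3, -13) and (4, -13) with distance 1.0

The closest pair is (3, -13) and (4, -13) with Euclidean distance 1.0. For 6 points, brute-force pairwise comparison is shown above. For large n, the divide-and-conquer algorithm (sort by x, recurse on halves, check the dividing strip) achieves O(n log n).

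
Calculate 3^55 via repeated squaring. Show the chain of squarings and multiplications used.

Computing 3^55 by squaring (build up from 3^1; each line after the first costs one multiplication):

3^1 = 3
3^2 = (3^1)^2 = 3^2 = 9
3^3 = 3 * 3^2 = 3 * 9 = 27
3^6 = (3^3)^2 = 27^2 = 729
3^12 = (3^6)^2 = 729^2 = 531441
3^13 = 3 * 3^12 = 3 * 531441 = 1594323
3^26 = (3^13)^2 = 1594323^2 = 2541865828329
3^27 = 3 * 3^26 = 3 * 2541865828329 = 7625597484987
3^54 = (3^27)^2 = 7625597484987^2 = 58149737003040059690390169
3^55 = 3 * 3^54 = 3 * 58149737003040059690390169 = 174449211009120179071170507

Result: 174449211009120179071170507
Multiplications needed: 9 (9 lines after 3^1)

3^55 = 174449211009120179071170507. Using exponentiation by squaring, this requires 9 multiplications. The key idea: if the exponent is even, square the half-power; if odd, multiply by the base once.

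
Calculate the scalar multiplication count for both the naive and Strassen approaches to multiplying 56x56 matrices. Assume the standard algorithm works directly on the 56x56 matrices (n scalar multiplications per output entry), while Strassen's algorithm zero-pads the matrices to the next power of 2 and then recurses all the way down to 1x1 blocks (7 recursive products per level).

Matrix multiplication for 56x56 matrices:

Strassen's algorithm requires power-of-2 dimensions. Pad 56x56 to 64x64 (next power of 2).

Standard algorithm: 56^3 = 175616 multiplications
Strassen's algorithm: 7^(log2(64)) = 7^6 = 117649 multiplications
Savings: 175616 - 117649 = 57967 multiplications

Standard: 175616 multiplications (56^3). Strassen: 117649 multiplications (7^6, after padding to 64x64). Strassen reduces 8 recursive multiplications to 7 at each level.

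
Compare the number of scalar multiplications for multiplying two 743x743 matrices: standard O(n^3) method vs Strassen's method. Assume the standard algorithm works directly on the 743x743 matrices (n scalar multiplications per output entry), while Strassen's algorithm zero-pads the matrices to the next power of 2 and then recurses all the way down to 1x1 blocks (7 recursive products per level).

Matrix multiplication for 743x743 matrices:

Strassen's algorithm requires power-of-2 dimensions. Pad 743x743 to 1024x1024 (next power of 2).

Standard algorithm: 743^3 = 410172407 multiplications
Strassen's algorithm: 7^(log2(1024)) = 7^10 = 282475249 multiplications
Savings: 410172407 - 282475249 = 127697158 multiplications

Standard: 410172407 multiplications (743^3). Strassen: 282475249 multiplications (7^10, after padding to 1024x1024). Strassen reduces 8 recursive multiplications to 7 at each level.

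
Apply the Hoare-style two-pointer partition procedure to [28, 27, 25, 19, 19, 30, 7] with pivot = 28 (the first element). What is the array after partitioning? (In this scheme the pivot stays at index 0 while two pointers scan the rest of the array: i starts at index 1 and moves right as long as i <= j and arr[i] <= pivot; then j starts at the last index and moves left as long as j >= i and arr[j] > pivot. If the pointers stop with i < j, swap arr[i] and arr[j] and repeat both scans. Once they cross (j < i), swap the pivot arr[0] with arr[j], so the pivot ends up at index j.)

Hoare-style two-pointer partition with pivot = 28:

Initial array: [28, 27, 25, 19, 19, 30, 7]

Pointers start at i = 1, j = 6.
i stops at index 5 (arr[5]=30 > 28), j stops at index 6 (arr[6]=7 <= 28): swap arr[5] and arr[6], array becomes [28, 27, 25, 19, 19, 7, 30]
i ends at 6, j ends at 5: the pointers have crossed (j < i), so scanning stops.

Swap pivot arr[0] with arr[5] to place pivot at position 5: [7, 27, 25, 19, 19, 28, 30]
Pivot position: 5

After partitioning with pivot 28, the array becomes [7, 27, 25, 19, 19, 28, 30]. The pivot is placed at index 5. All elements to the left of the pivot are <= 28, and all elements to the right are > 28.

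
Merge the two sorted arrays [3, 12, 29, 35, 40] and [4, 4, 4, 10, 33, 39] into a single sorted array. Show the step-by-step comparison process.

Merging process:

Compare 3 vs 4: take 3 from left. Merged: [3]
Compare 12 vs 4: take 4 from right. Merged: [3, 4]
Compare 12 vs 4: take 4 from right. Merged: [3, 4, 4]
Compare 12 vs 4: take 4 from right. Merged: [3, 4, 4, 4]
Compare 12 vs 10: take 10 from right. Merged: [3, 4, 4, 4, 10]
Compare 12 vs 33: take 12 from left. Merged: [3, 4, 4, 4, 10, 12]
Compare 29 vs 33: take 29 from left. Merged: [3, 4, 4, 4, 10, 12, 29]
Compare 35 vs 33: take 33 from right. Merged: [3, 4, 4, 4, 10, 12, 29, 33]
Compare 35 vs 39: take 35 from left. Merged: [3, 4, 4, 4, 10, 12, 29, 33, 35]
Compare 40 vs 39: take 39 from right. Merged: [3, 4, 4, 4, 10, 12, 29, 33, 35, 39]
Append remaining from left: [40]. Merged: [3, 4, 4, 4, 10, 12, 29, 33, 35, 39, 40]

Final merged array: [3, 4, 4, 4, 10, 12, 29, 33, 35, 39, 40]
Total comparisons: 10

The merged array is [3, 4, 4, 4, 10, 12, 29, 33, 35, 39, 40], requiring 10 comparisons. The merge step runs in O(n) time where n is the total number of elements.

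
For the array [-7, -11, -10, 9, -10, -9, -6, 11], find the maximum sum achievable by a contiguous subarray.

Using Kadane's algorithm on [-7, -11, -10, 9, -10, -9, -6, 11]:

Scanning through the array:
Position 1 (value -11): max_ending_here = -11, max_so_far = -7
Position 2 (value -10): max_ending_here = -10, max_so_far = -7
Position 3 (value 9): max_ending_here = 9, max_so_far = 9
Position 4 (value -10): max_ending_here = -1, max_so_far = 9
Position 5 (value -9): max_ending_here = -9, max_so_far = 9
Position 6 (value -6): max_ending_here = -6, max_so_far = 9
Position 7 (value 11): max_ending_here = 11, max_so_far = 11

Maximum subarray: [11]
Maximum sum: 11

The maximum subarray is [11] with sum 11. This subarray runs from index 7 to index 7.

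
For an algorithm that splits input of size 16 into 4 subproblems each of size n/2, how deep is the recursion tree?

For divide and conquer with division factor 2:

Problem sizes at each level:
Level 0: 16
Level 1: 8
Level 2: 4
Level 3: 2
Level 4: 1

The root is level 0 and the size-1 base case is level 4 (the tree spans levels 0 through 4, i.e. 5 levels counting the root), so the depth is the number of divisions: log_2(16) = 4

The recursion tree depth is log_2(16) = 4. At each level, the problem size is divided by 2, so it takes 4 divisions to reduce to a base case of size 1. The algorithm makes 4 recursive calls at each level.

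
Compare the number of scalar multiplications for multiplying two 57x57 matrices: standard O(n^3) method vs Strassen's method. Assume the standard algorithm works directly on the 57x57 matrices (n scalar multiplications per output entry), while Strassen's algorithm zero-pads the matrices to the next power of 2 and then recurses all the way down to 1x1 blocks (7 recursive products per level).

Matrix multiplication for 57x57 matrices:

Strassen's algorithm requires power-of-2 dimensions. Pad 57x57 to 64x64 (next power of 2).

Standard algorithm: 57^3 = 185193 multiplications
Strassen's algorithm: 7^(log2(64)) = 7^6 = 117649 multiplications
Savings: 185193 - 117649 = 67544 multiplications

Standard: 185193 multiplications (57^3). Strassen: 117649 multiplications (7^6, after padding to 64x64). Strassen reduces 8 recursive multiplications to 7 at each level.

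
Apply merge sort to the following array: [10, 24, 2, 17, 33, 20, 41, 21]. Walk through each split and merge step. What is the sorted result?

Merge sort trace:

Split: [10, 24, 2, 17, 33, 20, 41, 21] -> [10, 24, 2, 17] and [33, 20, 41, 21]
  Split: [10, 24, 2, 17] -> [10, 24] and [2, 17]
    Split: [10, 24] -> [10] and [24]
    Merge: [10] + [24] -> [10, 24]
    Split: [2, 17] -> [2] and [17]
    Merge: [2] + [17] -> [2, 17]
  Merge: [10, 24] + [2, 17] -> [2, 10, 17, 24]
  Split: [33, 20, 41, 21] -> [33, 20] and [41, 21]
    Split: [33, 20] -> [33] and [20]
    Merge: [33] + [20] -> [20, 33]
    Split: [41, 21] -> [41] and [21]
    Merge: [41] + [21] -> [21, 41]
  Merge: [20, 33] + [21, 41] -> [20, 21, 33, 41]
Merge: [2, 10, 17, 24] + [20, 21, 33, 41] -> [2, 10, 17, 20, 21, 24, 33, 41]

Final sorted array: [2, 10, 17, 20, 21, 24, 33, 41]

The merge sort proceeds by recursively splitting the array and merging sorted halves.
After all merges, the sorted array is [2, 10, 17, 20, 21, 24, 33, 41].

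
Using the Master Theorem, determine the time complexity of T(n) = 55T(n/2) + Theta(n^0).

Master Theorem for T(n) = 55T(n/2) + O(n^0):

a = 55, b = 2, c = 0
log_b(a) = log_2(55) = 5.7814

Case 1: c = 0 < log_2(55) = 5.7814
T(n) = O(n^(log_2 55))

For T(n) = 55T(n/2) + O(n^0): log_2(55) = 5.7814. This is Case 1 of the Master Theorem (c < log_b(a), work dominated by leaves), giving O(n^(log_2 55)).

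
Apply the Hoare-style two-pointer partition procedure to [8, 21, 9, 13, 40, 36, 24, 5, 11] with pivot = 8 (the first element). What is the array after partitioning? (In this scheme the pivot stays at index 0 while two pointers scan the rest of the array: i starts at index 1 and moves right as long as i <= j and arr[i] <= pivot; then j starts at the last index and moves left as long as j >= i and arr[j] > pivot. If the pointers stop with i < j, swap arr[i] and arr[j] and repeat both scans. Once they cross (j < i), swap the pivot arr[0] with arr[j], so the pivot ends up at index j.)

Hoare-style two-pointer partition with pivot = 8:

Initial array: [8, 21, 9, 13, 40, 36, 24, 5, 11]

Pointers start at i = 1, j = 8.
i stops at index 1 (arr[1]=21 > 8), j stops at index 7 (arr[7]=5 <= 8): swap arr[1] and arr[7], array becomes [8, 5, 9, 13, 40, 36, 24, 21, 11]
i ends at 2, j ends at 1: the pointers have crossed (j < i), so scanning stops.

Swap pivot arr[0] with arr[1] to place pivot at position 1: [5, 8, 9, 13, 40, 36, 24, 21, 11]
Pivot position: 1

After partitioning with pivot 8, the array becomes [5, 8, 9, 13, 40, 36, 24, 21, 11]. The pivot is placed at index 1. All elements to the left of the pivot are <= 8, and all elements to the right are > 8.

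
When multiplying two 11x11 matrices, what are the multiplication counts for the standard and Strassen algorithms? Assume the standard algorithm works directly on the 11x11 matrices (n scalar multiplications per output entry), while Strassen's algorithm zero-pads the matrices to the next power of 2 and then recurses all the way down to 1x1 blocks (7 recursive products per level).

Matrix multiplication for 11x11 matrices:

Strassen's algorithm requires power-of-2 dimensions. Pad 11x11 to 16x16 (next power of 2).

Standard algorithm: 11^3 = 1331 multiplications
Strassen's algorithm: 7^(log2(16)) = 7^4 = 2401 multiplications
Difference: 1331 - 2401 = -1070 (Strassen uses MORE here due to padding overhead — for small or just-over-power-of-2 n, padding can outweigh the per-level savings)

Standard: 1331 multiplications (11^3). Strassen: 2401 multiplications (7^4, after padding to 16x16). Strassen reduces 8 recursive multiplications to 7 at each level.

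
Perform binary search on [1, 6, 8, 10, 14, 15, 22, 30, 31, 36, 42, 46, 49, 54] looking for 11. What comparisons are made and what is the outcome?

Binary search for 11 in [1, 6, 8, 10, 14, 15, 22, 30, 31, 36, 42, 46, 49, 54]:

lo=0, hi=13, mid=6, arr[mid]=22 -> 22 > 11, search left half
lo=0, hi=5, mid=2, arr[mid]=8 -> 8 < 11, search right half
lo=3, hi=5, mid=4, arr[mid]=14 -> 14 > 11, search left half
lo=3, hi=3, mid=3, arr[mid]=10 -> 10 < 11, search right half
lo=4 > hi=3, target 11 not found

Binary search determines that 11 is not in the array after 4 comparisons. The search space was exhausted without finding the target.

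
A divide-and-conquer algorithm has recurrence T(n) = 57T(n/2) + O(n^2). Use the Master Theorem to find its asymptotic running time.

Master Theorem for T(n) = 57T(n/2) + O(n^2):

a = 57, b = 2, c = 2
log_b(a) = log_2(57) = 5.8329

Case 1: c = 2 < log_2(57) = 5.8329
T(n) = O(n^(log_2 57))

For T(n) = 57T(n/2) + O(n^2): log_2(57) = 5.8329. This is Case 1 of the Master Theorem (c < log_b(a), work dominated by leaves), giving O(n^(log_2 57)).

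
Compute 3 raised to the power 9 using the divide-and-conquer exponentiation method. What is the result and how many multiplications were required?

Computing 3^9 by squaring (build up from 3^1; each line after the first costs one multiplication):

3^1 = 3
3^2 = (3^1)^2 = 3^2 = 9
3^4 = (3^2)^2 = 9^2 = 81
3^8 = (3^4)^2 = 81^2 = 6561
3^9 = 3 * 3^8 = 3 * 6561 = 19683

Result: 19683
Multiplications needed: 4 (4 lines after 3^1)

3^9 = 19683. Using exponentiation by squaring, this requires 4 multiplications. The key idea: if the exponent is even, square the half-power; if odd, multiply by the base once.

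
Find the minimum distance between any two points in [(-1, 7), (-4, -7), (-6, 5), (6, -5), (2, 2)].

Computing all pairwise distances among 5 points:

d((-1, 7), (-4, -7)) = 14.3178
d((-1, 7), (-6, 5)) = 5.3852 <-- minimum
d((-1, 7), (6, -5)) = 13.8924
d((-1, 7), (2, 2)) = 5.831
d((-4, -7), (-6, 5)) = 12.1655
d((-4, -7), (6, -5)) = 10.198
d((-4, -7), (2, 2)) = 10.8167
d((-6, 5), (6, -5)) = 15.6205
d((-6, 5), (2, 2)) = 8.544
d((6, -5), (2, 2)) = 8.0623

Closest pair: (-1, 7) and (-6, 5) with distance 5.3852

The closest pair is (-1, 7) and (-6, 5) with Euclidean distance 5.3852. For 5 points, brute-force pairwise comparison is shown above. For large n, the divide-and-conquer algorithm (sort by x, recurse on halves, check the dividing strip) achieves O(n log n).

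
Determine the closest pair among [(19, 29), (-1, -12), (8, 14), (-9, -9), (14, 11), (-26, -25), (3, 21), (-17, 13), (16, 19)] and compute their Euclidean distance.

Computing all pairwise distances among 9 points:

d((19, 29), (-1, -12)) = 45.618
d((19, 29), (8, 14)) = 18.6011
d((19, 29), (-9, -9)) = 47.2017
d((19, 29), (14, 11)) = 18.6815
d((19, 29), (-26, -25)) = 70.2922
d((19, 29), (3, 21)) = 17.8885
d((19, 29), (-17, 13)) = 39.3954
d((19, 29), (16, 19)) = 10.4403
d((-1, -12), (8, 14)) = 27.5136
d((-1, -12), (-9, -9)) = 8.544
d((-1, -12), (14, 11)) = 27.4591
d((-1, -12), (-26, -25)) = 28.178
d((-1, -12), (3, 21)) = 33.2415
d((-1, -12), (-17, 13)) = 29.6816
d((-1, -12), (16, 19)) = 35.3553
d((8, 14), (-9, -9)) = 28.6007
d((8, 14), (14, 11)) = 6.7082 <-- minimum
d((8, 14), (-26, -25)) = 51.7397
d((8, 14), (3, 21)) = 8.6023
d((8, 14), (-17, 13)) = 25.02
d((8, 14), (16, 19)) = 9.434
d((-9, -9), (14, 11)) = 30.4795
d((-9, -9), (-26, -25)) = 23.3452
d((-9, -9), (3, 21)) = 32.311
d((-9, -9), (-17, 13)) = 23.4094
d((-9, -9), (16, 19)) = 37.5366
d((14, 11), (-26, -25)) = 53.8145
d((14, 11), (3, 21)) = 14.8661
d((14, 11), (-17, 13)) = 31.0644
d((14, 11), (16, 19)) = 8.2462
d((-26, -25), (3, 21)) = 54.3783
d((-26, -25), (-17, 13)) = 39.0512
d((-26, -25), (16, 19)) = 60.8276
d((3, 21), (-17, 13)) = 21.5407
d((3, 21), (16, 19)) = 13.1529
d((-17, 13), (16, 19)) = 33.541

Closest pair: (8, 14) and (14, 11) with distance 6.7082

The closest pair is (8, 14) and (14, 11) with Euclidean distance 6.7082. For 9 points, brute-force pairwise comparison is shown above. For large n, the divide-and-conquer algorithm (sort by x, recurse on halves, check the dividing strip) achieves O(n log n).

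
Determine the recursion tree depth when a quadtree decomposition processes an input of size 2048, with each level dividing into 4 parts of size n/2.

For divide and conquer with division factor 2:

Problem sizes at each level:
Level 0: 2048
Level 1: 1024
Level 2: 512
Level 3: 256
Level 4: 128
Level 5: 64
Level 6: 32
Level 7: 16
Level 8: 8
Level 9: 4
Level 10: 2
Level 11: 1

The root is level 0 and the size-1 base case is level 11 (the tree spans levels 0 through 11, i.e. 12 levels counting the root), so the depth is the number of divisions: log_2(2048) = 11

The recursion tree depth is log_2(2048) = 11. At each level, the problem size is divided by 2, so it takes 11 divisions to reduce to a base case of size 1. The algorithm makes 4 recursive calls at each level.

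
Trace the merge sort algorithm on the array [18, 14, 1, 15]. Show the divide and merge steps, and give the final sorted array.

Merge sort trace:

Split: [18, 14, 1, 15] -> [18, 14] and [1, 15]
  Split: [18, 14] -> [18] and [14]
  Merge: [18] + [14] -> [14, 18]
  Split: [1, 15] -> [1] and [15]
  Merge: [1] + [15] -> [1, 15]
Merge: [14, 18] + [1, 15] -> [1, 14, 15, 18]

Final sorted array: [1, 14, 15, 18]

The merge sort proceeds by recursively splitting the array and merging sorted halves.
After all merges, the sorted array is [1, 14, 15, 18].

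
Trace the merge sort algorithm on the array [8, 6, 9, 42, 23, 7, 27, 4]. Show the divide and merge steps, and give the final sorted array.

Merge sort trace:

Split: [8, 6, 9, 42, 23, 7, 27, 4] -> [8, 6, 9, 42] and [23, 7, 27, 4]
  Split: [8, 6, 9, 42] -> [8, 6] and [9, 42]
    Split: [8, 6] -> [8] and [6]
    Merge: [8] + [6] -> [6, 8]
    Split: [9, 42] -> [9] and [42]
    Merge: [9] + [42] -> [9, 42]
  Merge: [6, 8] + [9, 42] -> [6, 8, 9, 42]
  Split: [23, 7, 27, 4] -> [23, 7] and [27, 4]
    Split: [23, 7] -> [23] and [7]
    Merge: [23] + [7] -> [7, 23]
    Split: [27, 4] -> [27] and [4]
    Merge: [27] + [4] -> [4, 27]
  Merge: [7, 23] + [4, 27] -> [4, 7, 23, 27]
Merge: [6, 8, 9, 42] + [4, 7, 23, 27] -> [4, 6, 7, 8, 9, 23, 27, 42]

Final sorted array: [4, 6, 7, 8, 9, 23, 27, 42]

The merge sort proceeds by recursively splitting the array and merging sorted halves.
After all merges, the sorted array is [4, 6, 7, 8, 9, 23, 27, 42].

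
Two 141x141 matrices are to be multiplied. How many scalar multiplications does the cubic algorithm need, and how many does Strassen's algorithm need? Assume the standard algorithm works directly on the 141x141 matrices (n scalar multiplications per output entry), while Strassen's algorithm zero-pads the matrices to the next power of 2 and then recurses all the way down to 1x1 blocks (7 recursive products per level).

Matrix multiplication for 141x141 matrices:

Strassen's algorithm requires power-of-2 dimensions. Pad 141x141 to 256x256 (next power of 2).

Standard algorithm: 141^3 = 2803221 multiplications
Strassen's algorithm: 7^(log2(256)) = 7^8 = 5764801 multiplications
Difference: 2803221 - 5764801 = -2961580 (Strassen uses MORE here due to padding overhead — for small or just-over-power-of-2 n, padding can outweigh the per-level savings)

Standard: 2803221 multiplications (141^3). Strassen: 5764801 multiplications (7^8, after padding to 256x256). Strassen reduces 8 recursive multiplications to 7 at each level.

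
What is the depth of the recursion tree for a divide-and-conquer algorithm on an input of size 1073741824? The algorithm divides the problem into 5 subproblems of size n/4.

For divide and conquer with division factor 4:

Problem sizes at each level:
Level 0: 1073741824
Level 1: 268435456
Level 2: 67108864
Level 3: 16777216
Level 4: 4194304
Level 5: 1048576
Level 6: 262144
Level 7: 65536
Level 8: 16384
Level 9: 4096
Level 10: 1024
Level 11: 256
Level 12: 64
Level 13: 16
Level 14: 4
Level 15: 1

The root is level 0 and the size-1 base case is level 15 (the tree spans levels 0 through 15, i.e. 16 levels counting the root), so the depth is the number of divisions: log_4(1073741824) = 15

The recursion tree depth is log_4(1073741824) = 15. At each level, the problem size is divided by 4, so it takes 15 divisions to reduce to a base case of size 1. The algorithm makes 5 recursive calls at each level.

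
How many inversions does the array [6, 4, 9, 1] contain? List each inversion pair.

Finding inversions in [6, 4, 9, 1]:

(0, 1): arr[0]=6 > arr[1]=4
(0, 3): arr[0]=6 > arr[3]=1
(1, 3): arr[1]=4 > arr[3]=1
(2, 3): arr[2]=9 > arr[3]=1

Total inversions: 4

The array has 4 inversion(s): (0,1), (0,3), (1,3), (2,3). Each pair (i,j) satisfies i < j and arr[i] > arr[j].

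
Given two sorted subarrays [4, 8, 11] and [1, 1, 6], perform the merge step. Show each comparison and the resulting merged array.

Merging process:

Compare 4 vs 1: take 1 from right. Merged: [1]
Compare 4 vs 1: take 1 from right. Merged: [1, 1]
Compare 4 vs 6: take 4 from left. Merged: [1, 1, 4]
Compare 8 vs 6: take 6 from right. Merged: [1, 1, 4, 6]
Append remaining from left: [8, 11]. Merged: [1, 1, 4, 6, 8, 11]

Final merged array: [1, 1, 4, 6, 8, 11]
Total comparisons: 4

The merged array is [1, 1, 4, 6, 8, 11], requiring 4 comparisons. The merge step runs in O(n) time where n is the total number of elements.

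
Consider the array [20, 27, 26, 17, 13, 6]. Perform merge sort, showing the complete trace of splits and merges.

Merge sort trace:

Split: [20, 27, 26, 17, 13, 6] -> [20, 27, 26] and [17, 13, 6]
  Split: [20, 27, 26] -> [20] and [27, 26]
    Split: [27, 26] -> [27] and [26]
    Merge: [27] + [26] -> [26, 27]
  Merge: [20] + [26, 27] -> [20, 26, 27]
  Split: [17, 13, 6] -> [17] and [13, 6]
    Split: [13, 6] -> [13] and [6]
    Merge: [13] + [6] -> [6, 13]
  Merge: [17] + [6, 13] -> [6, 13, 17]
Merge: [20, 26, 27] + [6, 13, 17] -> [6, 13, 17, 20, 26, 27]

Final sorted array: [6, 13, 17, 20, 26, 27]

The merge sort proceeds by recursively splitting the array and merging sorted halves.
After all merges, the sorted array is [6, 13, 17, 20, 26, 27].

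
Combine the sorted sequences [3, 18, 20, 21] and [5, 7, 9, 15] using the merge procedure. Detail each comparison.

Merging process:

Compare 3 vs 5: take 3 from left. Merged: [3]
Compare 18 vs 5: take 5 from right. Merged: [3, 5]
Compare 18 vs 7: take 7 from right. Merged: [3, 5, 7]
Compare 18 vs 9: take 9 from right. Merged: [3, 5, 7, 9]
Compare 18 vs 15: take 15 from right. Merged: [3, 5, 7, 9, 15]
Append remaining from left: [18, 20, 21]. Merged: [3, 5, 7, 9, 15, 18, 20, 21]

Final merged array: [3, 5, 7, 9, 15, 18, 20, 21]
Total comparisons: 5

The merged array is [3, 5, 7, 9, 15, 18, 20, 21], requiring 5 comparisons. The merge step runs in O(n) time where n is the total number of elements.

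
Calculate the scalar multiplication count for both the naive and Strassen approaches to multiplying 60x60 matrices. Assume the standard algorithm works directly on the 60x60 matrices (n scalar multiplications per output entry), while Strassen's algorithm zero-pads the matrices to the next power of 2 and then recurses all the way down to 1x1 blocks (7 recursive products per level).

Matrix multiplication for 60x60 matrices:

Strassen's algorithm requires power-of-2 dimensions. Pad 60x60 to 64x64 (next power of 2).

Standard algorithm: 60^3 = 216000 multiplications
Strassen's algorithm: 7^(log2(64)) = 7^6 = 117649 multiplications
Savings: 216000 - 117649 = 98351 multiplications

Standard: 216000 multiplications (60^3). Strassen: 117649 multiplications (7^6, after padding to 64x64). Strassen reduces 8 recursive multiplications to 7 at each level.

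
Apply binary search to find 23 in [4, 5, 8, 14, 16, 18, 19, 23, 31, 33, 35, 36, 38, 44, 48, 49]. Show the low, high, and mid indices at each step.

Binary search for 23 in [4, 5, 8, 14, 16, 18, 19, 23, 31, 33, 35, 36, 38, 44, 48, 49]:

lo=0, hi=15, mid=7, arr[mid]=23 -> Found target at index 7!

Binary search finds 23 at index 7 after 1 comparisons. The search repeatedly halves the search space by comparing with the middle element.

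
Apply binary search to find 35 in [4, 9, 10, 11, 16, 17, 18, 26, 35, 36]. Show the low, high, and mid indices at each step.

Binary search for 35 in [4, 9, 10, 11, 16, 17, 18, 26, 35, 36]:

lo=0, hi=9, mid=4, arr[mid]=16 -> 16 < 35, search right half
lo=5, hi=9, mid=7, arr[mid]=26 -> 26 < 35, search right half
lo=8, hi=9, mid=8, arr[mid]=35 -> Found target at index 8!

Binary search finds 35 at index 8 after 3 comparisons. The search repeatedly halves the search space by comparing with the middle element.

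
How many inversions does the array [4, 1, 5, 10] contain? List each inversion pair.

Finding inversions in [4, 1, 5, 10]:

(0, 1): arr[0]=4 > arr[1]=1

Total inversions: 1

The array has 1 inversion(s): (0,1). Each pair (i,j) satisfies i < j and arr[i] > arr[j].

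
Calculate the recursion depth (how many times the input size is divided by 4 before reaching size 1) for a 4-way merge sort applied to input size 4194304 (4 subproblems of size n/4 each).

For divide and conquer with division factor 4:

Problem sizes at each level:
Level 0: 4194304
Level 1: 1048576
Level 2: 262144
Level 3: 65536
Level 4: 16384
Level 5: 4096
Level 6: 1024
Level 7: 256
Level 8: 64
Level 9: 16
Level 10: 4
Level 11: 1

The root is level 0 and the size-1 base case is level 11 (the tree spans levels 0 through 11, i.e. 12 levels counting the root), so the depth is the number of divisions: log_4(4194304) = 11

The recursion tree depth is log_4(4194304) = 11. At each level, the problem size is divided by 4, so it takes 11 divisions to reduce to a base case of size 1. The algorithm makes 4 recursive calls at each level.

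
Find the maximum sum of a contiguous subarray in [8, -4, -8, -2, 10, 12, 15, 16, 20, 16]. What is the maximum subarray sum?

Using Kadane's algorithm on [8, -4, -8, -2, 10, 12, 15, 16, 20, 16]:

Scanning through the array:
Position 1 (value -4): max_ending_here = 4, max_so_far = 8
Position 2 (value -8): max_ending_here = -4, max_so_far = 8
Position 3 (value -2): max_ending_here = -2, max_so_far = 8
Position 4 (value 10): max_ending_here = 10, max_so_far = 10
Position 5 (value 12): max_ending_here = 22, max_so_far = 22
Position 6 (value 15): max_ending_here = 37, max_so_far = 37
Position 7 (value 16): max_ending_here = 53, max_so_far = 53
Position 8 (value 20): max_ending_here = 73, max_so_far = 73
Position 9 (value 16): max_ending_here = 89, max_so_far = 89

Maximum subarray: [10, 12, 15, 16, 20, 16]
Maximum sum: 89

The maximum subarray is [10, 12, 15, 16, 20, 16] with sum 89. This subarray runs from index 4 to index 9.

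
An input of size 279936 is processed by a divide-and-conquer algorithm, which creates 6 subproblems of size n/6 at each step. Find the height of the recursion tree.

For divide and conquer with division factor 6:

Problem sizes at each level:
Level 0: 279936
Level 1: 46656
Level 2: 7776
Level 3: 1296
Level 4: 216
Level 5: 36
Level 6: 6
Level 7: 1

The root is level 0 and the size-1 base case is level 7 (the tree spans levels 0 through 7, i.e. 8 levels counting the root), so the depth is the number of divisions: log_6(279936) = 7

The recursion tree depth is log_6(279936) = 7. At each level, the problem size is divided by 6, so it takes 7 divisions to reduce to a base case of size 1. The algorithm makes 6 recursive calls at each level.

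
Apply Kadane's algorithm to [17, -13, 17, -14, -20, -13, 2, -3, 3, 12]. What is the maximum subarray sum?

Using Kadane's algorithm on [17, -13, 17, -14, -20, -13, 2, -3, 3, 12]:

Scanning through the array:
Position 1 (value -13): max_ending_here = 4, max_so_far = 17
Position 2 (value 17): max_ending_here = 21, max_so_far = 21
Position 3 (value -14): max_ending_here = 7, max_so_far = 21
Position 4 (value -20): max_ending_here = -13, max_so_far = 21
Position 5 (value -13): max_ending_here = -13, max_so_far = 21
Position 6 (value 2): max_ending_here = 2, max_so_far = 21
Position 7 (value -3): max_ending_here = -1, max_so_far = 21
Position 8 (value 3): max_ending_here = 3, max_so_far = 21
Position 9 (value 12): max_ending_here = 15, max_so_far = 21

Maximum subarray: [17, -13, 17]
Maximum sum: 21

The maximum subarray is [17, -13, 17] with sum 21. This subarray runs from index 0 to index 2.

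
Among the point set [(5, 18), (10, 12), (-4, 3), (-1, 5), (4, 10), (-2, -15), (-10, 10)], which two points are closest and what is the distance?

Computing all pairwise distances among 7 points:

d((5, 18), (10, 12)) = 7.8102
d((5, 18), (-4, 3)) = 17.4929
d((5, 18), (-1, 5)) = 14.3178
d((5, 18), (4, 10)) = 8.0623
d((5, 18), (-2, -15)) = 33.7343
d((5, 18), (-10, 10)) = 17.0
d((10, 12), (-4, 3)) = 16.6433
d((10, 12), (-1, 5)) = 13.0384
d((10, 12), (4, 10)) = 6.3246
d((10, 12), (-2, -15)) = 29.5466
d((10, 12), (-10, 10)) = 20.0998
d((-4, 3), (-1, 5)) = 3.6056 <-- minimum
d((-4, 3), (4, 10)) = 10.6301
d((-4, 3), (-2, -15)) = 18.1108
d((-4, 3), (-10, 10)) = 9.2195
d((-1, 5), (4, 10)) = 7.0711
d((-1, 5), (-2, -15)) = 20.025
d((-1, 5), (-10, 10)) = 10.2956
d((4, 10), (-2, -15)) = 25.7099
d((4, 10), (-10, 10)) = 14.0
d((-2, -15), (-10, 10)) = 26.2488

Closest pair: (-4, 3) and (-1, 5) with distance 3.6056

The closest pair is (-4, 3) and (-1, 5) with Euclidean distance 3.6056. For 7 points, brute-force pairwise comparison is shown above. For large n, the divide-and-conquer algorithm (sort by x, recurse on halves, check the dividing strip) achieves O(n log n).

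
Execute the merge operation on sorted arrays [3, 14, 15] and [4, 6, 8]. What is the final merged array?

Merging process:

Compare 3 vs 4: take 3 from left. Merged: [3]
Compare 14 vs 4: take 4 from right. Merged: [3, 4]
Compare 14 vs 6: take 6 from right. Merged: [3, 4, 6]
Compare 14 vs 8: take 8 from right. Merged: [3, 4, 6, 8]
Append remaining from left: [14, 15]. Merged: [3, 4, 6, 8, 14, 15]

Final merged array: [3, 4, 6, 8, 14, 15]
Total comparisons: 4

The merged array is [3, 4, 6, 8, 14, 15], requiring 4 comparisons. The merge step runs in O(n) time where n is the total number of elements.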